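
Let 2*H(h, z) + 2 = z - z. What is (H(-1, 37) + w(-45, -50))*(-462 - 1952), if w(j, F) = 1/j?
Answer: 111044/45 ≈ 2467.6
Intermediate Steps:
H(h, z) = -1 (H(h, z) = -1 + (z - z)/2 = -1 + (1/2)*0 = -1 + 0 = -1)
(H(-1, 37) + w(-45, -50))*(-462 - 1952) = (-1 + 1/(-45))*(-462 - 1952) = (-1 - 1/45)*(-2414) = -46/45*(-2414) = 111044/45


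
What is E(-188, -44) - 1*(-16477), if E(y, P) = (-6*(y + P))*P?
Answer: -44771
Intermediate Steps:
E(y, P) = P*(-6*P - 6*y) (E(y, P) = (-6*(P + y))*P = (-6*P - 6*y)*P = P*(-6*P - 6*y))
E(-188, -44) - 1*(-16477) = -6*(-44)*(-44 - 188) - 1*(-16477) = -6*(-44)*(-232) + 16477 = -61248 + 16477 = -44771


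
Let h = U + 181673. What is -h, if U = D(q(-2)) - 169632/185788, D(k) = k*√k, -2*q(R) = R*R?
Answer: -8438123423/46447 + 2*I*√2 ≈ -1.8167e+5 + 2.8284*I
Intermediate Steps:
q(R) = -R²/2 (q(R) = -R*R/2 = -R²/2)
D(k) = k^(3/2)
U = -42408/46447 - 2*I*√2 (U = (-½*(-2)²)^(3/2) - 169632/185788 = (-½*4)^(3/2) - 169632*1/185788 = (-2)^(3/2) - 42408/46447 = -2*I*√2 - 42408/46447 = -42408/46447 - 2*I*√2 ≈ -0.91304 - 2.8284*I)
h = 8438123423/46447 - 2*I*√2 (h = (-42408/46447 - 2*I*√2) + 181673 = 8438123423/46447 - 2*I*√2 ≈ 1.8167e+5 - 2.8284*I)
-h = -(8438123423/46447 - 2*I*√2) = -8438123423/46447 + 2*I*√2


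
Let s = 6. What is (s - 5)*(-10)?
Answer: -10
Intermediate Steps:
(s - 5)*(-10) = (6 - 5)*(-10) = 1*(-10) = -10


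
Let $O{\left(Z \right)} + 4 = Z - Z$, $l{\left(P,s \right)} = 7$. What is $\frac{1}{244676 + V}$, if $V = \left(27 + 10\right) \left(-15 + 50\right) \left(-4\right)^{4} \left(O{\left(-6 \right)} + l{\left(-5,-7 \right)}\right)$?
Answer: $\frac{1}{1239236} \approx 8.0695 \cdot 10^{-7}$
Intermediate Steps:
$O{\left(Z \right)} = -4$ ($O{\left(Z \right)} = -4 + \left(Z - Z\right) = -4 + 0 = -4$)
$V = 994560$ ($V = \left(27 + 10\right) \left(-15 + 50\right) \left(-4\right)^{4} \left(-4 + 7\right) = 37 \cdot 35 \cdot 256 \cdot 3 = 1295 \cdot 256 \cdot 3 = 331520 \cdot 3 = 994560$)
$\frac{1}{244676 + V} = \frac{1}{244676 + 994560} = \frac{1}{1239236}$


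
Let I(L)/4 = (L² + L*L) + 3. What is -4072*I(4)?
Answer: -570080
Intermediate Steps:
I(L) = 12 + 8*L² (I(L) = 4*((L² + L*L) + 3) = 4*((L² + L²) + 3) = 4*(2*L² + 3) = 4*(3 + 2*L²) = 12 + 8*L²)
-4072*I(4) = -4072*(12 + 8*4²) = -4072*(12 + 8*16) = -4072*(12 + 128) = -4072*140 = -570080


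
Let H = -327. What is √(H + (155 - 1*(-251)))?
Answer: √79 ≈ 8.8882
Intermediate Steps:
√(H + (155 - 1*(-251))) = √(-327 + (155 - 1*(-251))) = √(-327 + (155 + 251)) = √(-327 + 406) = √79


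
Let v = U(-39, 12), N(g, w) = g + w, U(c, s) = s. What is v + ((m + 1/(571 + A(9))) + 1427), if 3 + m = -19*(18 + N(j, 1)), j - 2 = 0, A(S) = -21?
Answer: 570351/550 ≈ 1037.0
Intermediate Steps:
j = 2 (j = 2 + 0 = 2)
v = 12
m = -402 (m = -3 - 19*(18 + (2 + 1)) = -3 - 19*(18 + 3) = -3 - 19*21 = -3 - 399 = -402)
v + ((m + 1/(571 + A(9))) + 1427) = 12 + ((-402 + 1/(571 - 21)) + 1427) = 12 + ((-402 + 1/550) + 1427) = 12 + (-221099/550 + 1427) = 12 + 563751/550 = 570351/550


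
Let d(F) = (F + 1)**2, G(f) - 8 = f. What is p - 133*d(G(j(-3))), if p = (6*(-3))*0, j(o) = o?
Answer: -4788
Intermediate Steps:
G(f) = 8 + f
d(F) = (1 + F)**2
p = 0 (p = -18*0 = 0)
p - 133*d(G(j(-3))) = 0 - 133*(1 + (8 - 3))**2 = 0 - 133*(1 + 5)**2 = 0 - 133*6**2 = 0 - 133*36 = 0 - 4788 = -4788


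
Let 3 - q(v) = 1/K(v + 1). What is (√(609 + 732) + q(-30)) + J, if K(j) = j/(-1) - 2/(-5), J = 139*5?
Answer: 102601/147 + 3*√149 ≈ 734.59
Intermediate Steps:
J = 695
K(j) = ⅖ - j (K(j) = j*(-1) - 2*(-⅕) = -j + ⅖ = ⅖ - j)
q(v) = 3 - 1/(-⅗ - v) (q(v) = 3 - 1/(⅖ - (v + 1)) = 3 - 1/(⅖ - (1 + v)) = 3 - 1/(⅖ + (-1 - v)) = 3 - 1/(-⅗ - v))
(√(609 + 732) + q(-30)) + J = (√(609 + 732) + (14 + 15*(-30))/(3 + 5*(-30))) + 695 = (√1341 + (14 - 450)/(3 - 150)) + 695 = (3*√149 - 436/(-147)) + 695 = (3*√149 - 1/147*(-436)) + 695 = (3*√149 + 436/147) + 695 = (436/147 + 3*√149) + 695 = 102601/147 + 3*√149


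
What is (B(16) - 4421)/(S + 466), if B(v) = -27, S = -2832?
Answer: 2224/1183 ≈ 1.8800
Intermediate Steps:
(B(16) - 4421)/(S + 466) = (-27 - 4421)/(-2832 + 466) = -4448/(-2366) = -4448*(-1/2366) = 2224/1183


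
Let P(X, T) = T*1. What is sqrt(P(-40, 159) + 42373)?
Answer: 14*sqrt(217) ≈ 206.23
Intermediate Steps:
P(X, T) = T
sqrt(P(-40, 159) + 42373) = sqrt(159 + 42373) = sqrt(42532) = 14*sqrt(217)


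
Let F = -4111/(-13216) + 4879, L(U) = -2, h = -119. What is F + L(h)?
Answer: 64458543/13216 ≈ 4877.3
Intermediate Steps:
F = 64484975/13216 (F = -4111*(-1/13216) + 4879 = 4111/13216 + 4879 = 64484975/13216 ≈ 4879.3)
F + L(h) = 64484975/13216 - 2 = 64458543/13216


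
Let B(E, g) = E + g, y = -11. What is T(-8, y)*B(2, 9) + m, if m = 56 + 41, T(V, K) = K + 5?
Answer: 31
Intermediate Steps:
T(V, K) = 5 + K
m = 97
T(-8, y)*B(2, 9) + m = (5 - 11)*(2 + 9) + 97 = -6*11 + 97 = -66 + 97 = 31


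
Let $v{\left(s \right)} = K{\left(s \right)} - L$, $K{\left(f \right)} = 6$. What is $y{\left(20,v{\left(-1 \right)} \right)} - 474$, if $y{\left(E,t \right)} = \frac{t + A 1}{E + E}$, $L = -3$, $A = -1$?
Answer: $- \frac{2369}{5} \approx -473.8$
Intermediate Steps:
$v{\left(s \right)} = 9$ ($v{\left(s \right)} = 6 - -3 = 6 + 3 = 9$)
$y{\left(E,t \right)} = \frac{-1 + t}{2 E}$ ($y{\left(E,t \right)} = \frac{t - 1}{E + E} = \frac{t - 1}{2 E} = \left(-1 + t\right) \frac{1}{2 E} = \frac{-1 + t}{2 E}$)
$y{\left(20,v{\left(-1 \right)} \right)} - 474 = \frac{-1 + 9}{2 \cdot 20} - 474 = \frac{1}{2} \cdot \frac{1}{20} \cdot 8 - 474 = \frac{1}{5} - 474 = - \frac{2369}{5}$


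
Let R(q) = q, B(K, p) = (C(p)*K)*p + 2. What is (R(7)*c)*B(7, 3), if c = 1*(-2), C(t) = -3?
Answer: 854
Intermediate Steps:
B(K, p) = 2 - 3*K*p (B(K, p) = (-3*K)*p + 2 = -3*K*p + 2 = 2 - 3*K*p)
c = -2
(R(7)*c)*B(7, 3) = (7*(-2))*(2 - 3*7*3) = -14*(2 - 63) = -14*(-61) = 854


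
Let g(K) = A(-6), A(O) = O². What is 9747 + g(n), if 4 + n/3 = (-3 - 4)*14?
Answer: 9783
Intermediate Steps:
n = -306 (n = -12 + 3*((-3 - 4)*14) = -12 + 3*(-7*14) = -12 + 3*(-98) = -12 - 294 = -306)
g(K) = 36 (g(K) = (-6)² = 36)
9747 + g(n) = 9747 + 36 = 9783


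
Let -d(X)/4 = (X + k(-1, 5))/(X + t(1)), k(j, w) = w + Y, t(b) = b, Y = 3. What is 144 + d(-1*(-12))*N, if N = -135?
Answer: 12672/13 ≈ 974.77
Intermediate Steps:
k(j, w) = 3 + w (k(j, w) = w + 3 = 3 + w)
d(X) = -4*(8 + X)/(1 + X) (d(X) = -4*(X + (3 + 5))/(X + 1) = -4*(X + 8)/(1 + X) = -4*(8 + X)/(1 + X))
144 + d(-1*(-12))*N = 144 + (4*(-8 - (-1)*(-12))/(1 - 1*(-12)))*(-135) = 144 + (4*(-8 - 1*12)/(1 + 12))*(-135) = 144 + (4*(-8 - 12)/13)*(-135) = 144 + (4*(1/13)*(-20))*(-135) = 144 - 80/13*(-135) = 144 + 10800/13 = 12672/13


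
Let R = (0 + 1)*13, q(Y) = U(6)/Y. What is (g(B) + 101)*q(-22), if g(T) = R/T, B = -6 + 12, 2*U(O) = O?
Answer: -619/44 ≈ -14.068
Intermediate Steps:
U(O) = O/2
q(Y) = 3/Y (q(Y) = ((1/2)*6)/Y = 3/Y)
B = 6
R = 13 (R = 1*13 = 13)
g(T) = 13/T
(g(B) + 101)*q(-22) = (13/6 + 101)*(3/(-22)) = (13*(1/6) + 101)*(3*(-1/22)) = (13/6 + 101)*(-3/22) = (619/6)*(-3/22) = -619/44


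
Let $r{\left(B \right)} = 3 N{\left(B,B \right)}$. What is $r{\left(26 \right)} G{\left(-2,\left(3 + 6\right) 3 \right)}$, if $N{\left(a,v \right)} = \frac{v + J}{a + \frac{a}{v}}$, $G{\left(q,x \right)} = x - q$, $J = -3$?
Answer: $\frac{667}{9} \approx 74.111$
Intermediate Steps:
$N{\left(a,v \right)} = \frac{-3 + v}{a + \frac{a}{v}}$ ($N{\left(a,v \right)} = \frac{v - 3}{a + \frac{a}{v}} = \frac{-3 + v}{a + \frac{a}{v}}$)
$r{\left(B \right)} = \frac{3 \left(-3 + B\right)}{1 + B}$ ($r{\left(B \right)} = 3 \frac{B \left(-3 + B\right)}{B \left(1 + B\right)} = 3 \frac{-3 + B}{1 + B} = \frac{3 \left(-3 + B\right)}{1 + B}$)
$r{\left(26 \right)} G{\left(-2,\left(3 + 6\right) 3 \right)} = \frac{3 \left(-3 + 26\right)}{1 + 26} \left(\left(3 + 6\right) 3 - -2\right) = 3 \cdot \frac{1}{27} \cdot 23 \left(9 \cdot 3 + 2\right) = 3 \cdot \frac{1}{27} \cdot 23 \left(27 + 2\right) = \frac{23}{9} \cdot 29 = \frac{667}{9}$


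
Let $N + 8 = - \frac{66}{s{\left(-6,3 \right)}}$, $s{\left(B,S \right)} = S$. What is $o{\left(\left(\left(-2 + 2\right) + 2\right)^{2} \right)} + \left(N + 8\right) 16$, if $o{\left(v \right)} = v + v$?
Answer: $-344$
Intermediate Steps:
$N = -30$ ($N = -8 - \frac{66}{3} = -8 - 22 = -30$)
$o{\left(v \right)} = 2 v$
$o{\left(\left(\left(-2 + 2\right) + 2\right)^{2} \right)} + \left(N + 8\right) 16 = 2 \left(\left(-2 + 2\right) + 2\right)^{2} + \left(-30 + 8\right) 16 = 2 \left(0 + 2\right)^{2} - 352 = 2 \cdot 2^{2} - 352 = 2 \cdot 4 - 352 = 8 - 352 = -344$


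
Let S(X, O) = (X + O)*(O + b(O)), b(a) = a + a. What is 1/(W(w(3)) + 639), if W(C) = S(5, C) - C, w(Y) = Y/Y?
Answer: 1/656 ≈ 0.0015244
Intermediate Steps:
b(a) = 2*a
S(X, O) = 3*O*(O + X) (S(X, O) = (X + O)*(O + 2*O) = (O + X)*(3*O) = 3*O*(O + X))
w(Y) = 1
W(C) = -C + 3*C*(5 + C) (W(C) = 3*C*(C + 5) - C = 3*C*(5 + C) - C = -C + 3*C*(5 + C))
1/(W(w(3)) + 639) = 1/(1*(14 + 3*1) + 639) = 1/(1*(14 + 3) + 639) = 1/(1*17 + 639) = 1/(17 + 639) = 1/656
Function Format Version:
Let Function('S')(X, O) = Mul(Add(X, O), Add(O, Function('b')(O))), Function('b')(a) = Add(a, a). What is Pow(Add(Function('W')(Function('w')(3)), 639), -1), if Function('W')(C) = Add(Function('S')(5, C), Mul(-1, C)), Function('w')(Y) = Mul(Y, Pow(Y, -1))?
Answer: Rational(1, 656) ≈ 0.0015244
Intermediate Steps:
Function('b')(a) = Mul(2, a)
Function('S')(X, O) = Mul(3, O, Add(O, X)) (Function('S')(X, O) = Mul(Add(X, O), Add(O, Mul(2, O))) = Mul(Add(O, X), Mul(3, O)) = Mul(3, O, Add(O, X)))
Function('w')(Y) = 1
Function('W')(C) = Add(Mul(-1, C), Mul(3, C, Add(5, C))) (Function('W')(C) = Add(Mul(3, C, Add(C, 5)), Mul(-1, C)) = Add(Mul(3, C, Add(5, C)), Mul(-1, C)) = Add(Mul(-1, C), Mul(3, C, Add(5, C))))
Pow(Add(Function('W')(Function('w')(3)), 639), -1) = Pow(Add(Mul(1, Add(14, Mul(3, 1))), 639), -1) = Pow(Add(Mul(1, Add(14, 3)), 639), -1) = Pow(Add(Mul(1, 17), 639), -1) = Pow(Add(17, 639), -1) = Pow(656, -1) = Rational(1, 656)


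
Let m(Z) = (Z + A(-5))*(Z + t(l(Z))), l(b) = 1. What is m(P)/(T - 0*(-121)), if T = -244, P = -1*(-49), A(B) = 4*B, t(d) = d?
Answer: -725/122 ≈ -5.9426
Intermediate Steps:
P = 49
m(Z) = (1 + Z)*(-20 + Z) (m(Z) = (Z + 4*(-5))*(Z + 1) = (Z - 20)*(1 + Z) = (-20 + Z)*(1 + Z) = (1 + Z)*(-20 + Z))
m(P)/(T - 0*(-121)) = (-20 + 49² - 19*49)/(-244 - 0*(-121)) = (-20 + 2401 - 931)/(-244 - 1*0) = 1450/(-244 + 0) = 1450/(-244) = 1450*(-1/244) = -725/122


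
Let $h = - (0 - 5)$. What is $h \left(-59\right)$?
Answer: $-295$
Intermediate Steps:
$h = 5$ ($h = \left(-1\right) \left(-5\right) = 5$)
$h \left(-59\right) = 5 \left(-59\right) = -295$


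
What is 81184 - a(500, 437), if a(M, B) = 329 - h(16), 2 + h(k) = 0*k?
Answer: 80853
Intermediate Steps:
h(k) = -2 (h(k) = -2 + 0*k = -2 + 0 = -2)
a(M, B) = 331 (a(M, B) = 329 - 1*(-2) = 329 + 2 = 331)
81184 - a(500, 437) = 81184 - 1*331 = 81184 - 331 = 80853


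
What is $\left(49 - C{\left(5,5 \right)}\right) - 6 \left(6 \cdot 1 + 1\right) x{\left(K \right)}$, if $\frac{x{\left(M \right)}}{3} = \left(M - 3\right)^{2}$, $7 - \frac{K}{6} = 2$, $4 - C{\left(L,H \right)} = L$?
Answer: $-4592700$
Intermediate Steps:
$C{\left(L,H \right)} = 4 - L$
$K = 30$ ($K = 42 - 12 = 30$)
$x{\left(M \right)} = 3 \left(-3 + M\right)^{2}$ ($x{\left(M \right)} = 3 \left(M - 3\right)^{2} = 3 \left(-3 + M\right)^{2}$)
$\left(49 - C{\left(5,5 \right)}\right) - 6 \left(6 \cdot 1 + 1\right) x{\left(K \right)} = \left(49 - \left(4 - 5\right)\right) - 6 \left(6 \cdot 1 + 1\right) 3 \left(-3 + 30\right)^{2} = \left(49 - \left(4 - 5\right)\right) - 6 \left(6 + 1\right) 3 \cdot 27^{2} = \left(49 - -1\right) \left(-6\right) 7 \cdot 3 \cdot 729 = \left(49 + 1\right) \left(\left(-42\right) 2187\right) = 50 \left(-91854\right) = -4592700$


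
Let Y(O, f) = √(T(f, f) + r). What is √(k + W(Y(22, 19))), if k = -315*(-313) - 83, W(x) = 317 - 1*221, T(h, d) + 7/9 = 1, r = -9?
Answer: 4*√6163 ≈ 314.02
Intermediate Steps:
T(h, d) = 2/9 (T(h, d) = -7/9 + 1 = 2/9)
Y(O, f) = I*√79/3 (Y(O, f) = √(2/9 - 9) = √(-79/9) = I*√79/3)
W(x) = 96 (W(x) = 317 - 221 = 96)
k = 98512 (k = 98595 - 83 = 98512)
√(k + W(Y(22, 19))) = √(98512 + 96) = √98608 = 4*√6163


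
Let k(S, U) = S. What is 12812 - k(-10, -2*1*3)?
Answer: 12822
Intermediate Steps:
12812 - k(-10, -2*1*3) = 12812 - 1*(-10) = 12812 + 10 = 12822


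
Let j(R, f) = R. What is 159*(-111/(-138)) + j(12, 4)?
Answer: 6435/46 ≈ 139.89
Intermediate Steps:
159*(-111/(-138)) + j(12, 4) = 159*(-111/(-138)) + 12 = 159*(-111*(-1/138)) + 12 = 159*(37/46) + 12 = 5883/46 + 12 = 6435/46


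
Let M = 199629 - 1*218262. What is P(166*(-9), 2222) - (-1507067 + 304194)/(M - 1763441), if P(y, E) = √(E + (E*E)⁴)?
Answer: -171839/254582 + 3*√66025230706284558908976062 ≈ 2.4377e+13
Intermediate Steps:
M = -18633 (M = 199629 - 218262 = -18633)
P(y, E) = √(E + E⁸) (P(y, E) = √(E + (E²)⁴) = √(E + E⁸))
P(166*(-9), 2222) - (-1507067 + 304194)/(M - 1763441) = √(2222 + 2222⁸) - (-1507067 + 304194)/(-18633 - 1763441) = √(2222 + 594227076356561030180782336) - (-1202873)/(-1782074) = √594227076356561030180784558 - (-1202873)*(-1)/1782074 = 3*√66025230706284558908976062 - 1*171839/254582 = 3*√66025230706284558908976062 - 171839/254582 = -171839/254582 + 3*√66025230706284558908976062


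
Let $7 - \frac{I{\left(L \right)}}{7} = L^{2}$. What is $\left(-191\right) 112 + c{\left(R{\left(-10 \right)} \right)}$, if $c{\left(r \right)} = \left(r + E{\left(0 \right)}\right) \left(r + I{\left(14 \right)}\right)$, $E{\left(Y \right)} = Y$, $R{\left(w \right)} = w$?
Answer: $-8062$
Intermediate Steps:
$I{\left(L \right)} = 49 - 7 L^{2}$
$c{\left(r \right)} = r \left(-1323 + r\right)$ ($c{\left(r \right)} = \left(r + 0\right) \left(r + \left(49 - 7 \cdot 14^{2}\right)\right) = r \left(r + \left(49 - 1372\right)\right) = r \left(r - 1323\right) = r \left(-1323 + r\right)$)
$\left(-191\right) 112 + c{\left(R{\left(-10 \right)} \right)} = \left(-191\right) 112 - 10 \left(-1323 - 10\right) = -21392 - -13330 = -21392 + 13330 = -8062$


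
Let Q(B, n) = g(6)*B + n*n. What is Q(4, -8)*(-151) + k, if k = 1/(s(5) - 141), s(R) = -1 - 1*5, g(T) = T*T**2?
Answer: -20598817/147 ≈ -1.4013e+5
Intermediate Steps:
g(T) = T**3
s(R) = -6 (s(R) = -1 - 5 = -6)
k = -1/147 (k = 1/(-6 - 141) = 1/(-147) = -1/147 ≈ -0.0068027)
Q(B, n) = n**2 + 216*B (Q(B, n) = 6**3*B + n*n = 216*B + n**2 = n**2 + 216*B)
Q(4, -8)*(-151) + k = ((-8)**2 + 216*4)*(-151) - 1/147 = (64 + 864)*(-151) - 1/147 = 928*(-151) - 1/147 = -140128 - 1/147 = -20598817/147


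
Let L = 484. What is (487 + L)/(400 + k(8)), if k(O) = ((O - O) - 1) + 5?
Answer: 971/404 ≈ 2.4035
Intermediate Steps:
k(O) = 4 (k(O) = (0 - 1) + 5 = -1 + 5 = 4)
(487 + L)/(400 + k(8)) = (487 + 484)/(400 + 4) = 971/404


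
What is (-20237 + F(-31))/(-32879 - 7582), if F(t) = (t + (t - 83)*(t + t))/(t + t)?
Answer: 13567/26974 ≈ 0.50297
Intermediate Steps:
F(t) = (t + 2*t*(-83 + t))/(2*t) (F(t) = (t + (-83 + t)*(2*t))/((2*t)) = (t + 2*t*(-83 + t))*(1/(2*t)) = (t + 2*t*(-83 + t))/(2*t))
(-20237 + F(-31))/(-32879 - 7582) = (-20237 + (-165/2 - 31))/(-32879 - 7582) = (-20237 - 227/2)/(-40461) = -40701/2*(-1/40461) = 13567/26974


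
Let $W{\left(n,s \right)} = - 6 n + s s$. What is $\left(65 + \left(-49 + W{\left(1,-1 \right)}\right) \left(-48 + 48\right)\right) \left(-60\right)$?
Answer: $-3900$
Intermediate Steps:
$W{\left(n,s \right)} = s^{2} - 6 n$ ($W{\left(n,s \right)} = - 6 n + s^{2} = s^{2} - 6 n$)
$\left(65 + \left(-49 + W{\left(1,-1 \right)}\right) \left(-48 + 48\right)\right) \left(-60\right) = \left(65 + \left(-49 + \left(\left(-1\right)^{2} - 6\right)\right) \left(-48 + 48\right)\right) \left(-60\right) = \left(65 + \left(-49 + \left(1 - 6\right)\right) 0\right) \left(-60\right) = \left(65 + \left(-49 - 5\right) 0\right) \left(-60\right) = \left(65 - 0\right) \left(-60\right) = \left(65 + 0\right) \left(-60\right) = 65 \left(-60\right) = -3900$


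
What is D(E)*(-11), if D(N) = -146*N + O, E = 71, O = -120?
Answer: 115346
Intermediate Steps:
D(N) = -120 - 146*N (D(N) = -146*N - 120 = -120 - 146*N)
D(E)*(-11) = (-120 - 146*71)*(-11) = (-120 - 10366)*(-11) = -10486*(-11) = 115346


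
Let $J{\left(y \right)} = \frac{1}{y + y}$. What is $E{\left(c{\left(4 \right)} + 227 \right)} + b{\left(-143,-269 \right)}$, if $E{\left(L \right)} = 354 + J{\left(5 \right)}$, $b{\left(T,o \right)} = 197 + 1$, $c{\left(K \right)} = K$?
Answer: $\frac{5521}{10} \approx 552.1$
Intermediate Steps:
$J{\left(y \right)} = \frac{1}{2 y}$
$b{\left(T,o \right)} = 198$
$E{\left(L \right)} = \frac{3541}{10}$ ($E{\left(L \right)} = 354 + \frac{1}{2 \cdot 5} = 354 + \frac{1}{2} \cdot \frac{1}{5} = 354 + \frac{1}{10} = \frac{3541}{10}$)
$E{\left(c{\left(4 \right)} + 227 \right)} + b{\left(-143,-269 \right)} = \frac{3541}{10} + 198 = \frac{5521}{10}$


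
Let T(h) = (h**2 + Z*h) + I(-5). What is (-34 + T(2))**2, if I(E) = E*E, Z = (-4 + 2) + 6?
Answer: 9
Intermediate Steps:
Z = 4 (Z = -2 + 6 = 4)
I(E) = E**2
T(h) = 25 + h**2 + 4*h (T(h) = (h**2 + 4*h) + (-5)**2 = (h**2 + 4*h) + 25 = 25 + h**2 + 4*h)
(-34 + T(2))**2 = (-34 + (25 + 2**2 + 4*2))**2 = (-34 + (25 + 4 + 8))**2 = (-34 + 37)**2 = 3**2 = 9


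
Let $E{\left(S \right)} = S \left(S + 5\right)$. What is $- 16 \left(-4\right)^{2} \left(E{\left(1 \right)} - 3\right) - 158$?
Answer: $-926$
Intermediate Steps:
$E{\left(S \right)} = S \left(5 + S\right)$
$- 16 \left(-4\right)^{2} \left(E{\left(1 \right)} - 3\right) - 158 = - 16 \left(-4\right)^{2} \left(1 \left(5 + 1\right) - 3\right) - 158 = - 16 \cdot 16 \left(1 \cdot 6 - 3\right) - 158 = - 16 \cdot 16 \left(6 - 3\right) - 158 = - 16 \cdot 16 \cdot 3 - 158 = \left(-16\right) 48 - 158 = -768 - 158 = -926$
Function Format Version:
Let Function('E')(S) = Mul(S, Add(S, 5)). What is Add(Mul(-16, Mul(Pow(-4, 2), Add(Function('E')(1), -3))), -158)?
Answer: -926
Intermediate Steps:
Function('E')(S) = Mul(S, Add(5, S))
Add(Mul(-16, Mul(Pow(-4, 2), Add(Function('E')(1), -3))), -158) = Add(Mul(-16, Mul(Pow(-4, 2), Add(Mul(1, Add(5, 1)), -3))), -158) = Add(Mul(-16, Mul(16, Add(Mul(1, 6), -3))), -158) = Add(Mul(-16, Mul(16, Add(6, -3))), -158) = Add(Mul(-16, Mul(16, 3)), -158) = Add(Mul(-16, 48), -158) = Add(-768, -158) = -926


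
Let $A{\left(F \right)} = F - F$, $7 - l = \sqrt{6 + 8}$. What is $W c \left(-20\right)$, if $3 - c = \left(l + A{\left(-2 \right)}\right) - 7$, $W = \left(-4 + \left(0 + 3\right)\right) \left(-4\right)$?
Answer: $-240 - 80 \sqrt{14} \approx -539.33$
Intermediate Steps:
$l = 7 - \sqrt{14}$ ($l = 7 - \sqrt{6 + 8} = 7 - \sqrt{14} \approx 3.2583$)
$A{\left(F \right)} = 0$
$W = 4$ ($W = \left(-4 + 3\right) \left(-4\right) = \left(-1\right) \left(-4\right) = 4$)
$c = 3 + \sqrt{14}$ ($c = 3 - \left(\left(\left(7 - \sqrt{14}\right) + 0\right) - 7\right) = 3 - \left(\left(7 - \sqrt{14}\right) - 7\right) = 3 - - \sqrt{14} = 3 + \sqrt{14} \approx 6.7417$)
$W c \left(-20\right) = 4 \left(3 + \sqrt{14}\right) \left(-20\right) = \left(12 + 4 \sqrt{14}\right) \left(-20\right) = -240 - 80 \sqrt{14}$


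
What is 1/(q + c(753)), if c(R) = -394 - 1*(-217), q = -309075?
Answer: -1/309252 ≈ -3.2336e-6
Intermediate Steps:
c(R) = -177 (c(R) = -394 + 217 = -177)
1/(q + c(753)) = 1/(-309075 - 177) = 1/(-309252) = -1/309252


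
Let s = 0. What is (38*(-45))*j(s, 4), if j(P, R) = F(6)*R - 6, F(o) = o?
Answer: -30780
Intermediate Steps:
j(P, R) = -6 + 6*R (j(P, R) = 6*R - 6 = -6 + 6*R)
(38*(-45))*j(s, 4) = (38*(-45))*(-6 + 6*4) = -1710*(-6 + 24) = -1710*18 = -30780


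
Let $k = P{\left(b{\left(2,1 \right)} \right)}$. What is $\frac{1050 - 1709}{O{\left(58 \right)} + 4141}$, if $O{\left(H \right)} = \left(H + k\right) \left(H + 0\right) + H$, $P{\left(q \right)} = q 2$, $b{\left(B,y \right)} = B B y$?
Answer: $- \frac{659}{8027} \approx -0.082098$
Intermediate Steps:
$b{\left(B,y \right)} = y B^{2}$ ($b{\left(B,y \right)} = B^{2} y = y B^{2}$)
$P{\left(q \right)} = 2 q$
$k = 8$ ($k = 2 \cdot 1 \cdot 2^{2} = 2 \cdot 1 \cdot 4 = 2 \cdot 4 = 8$)
$O{\left(H \right)} = H + H \left(8 + H\right)$ ($O{\left(H \right)} = \left(H + 8\right) \left(H + 0\right) + H = \left(8 + H\right) H + H = H \left(8 + H\right) + H = H + H \left(8 + H\right)$)
$\frac{1050 - 1709}{O{\left(58 \right)} + 4141} = \frac{1050 - 1709}{58 \left(9 + 58\right) + 4141} = - \frac{659}{58 \cdot 67 + 4141} = - \frac{659}{3886 + 4141} = - \frac{659}{8027}$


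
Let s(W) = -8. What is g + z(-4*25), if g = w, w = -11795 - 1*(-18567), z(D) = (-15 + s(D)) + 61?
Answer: 6810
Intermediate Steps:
z(D) = 38 (z(D) = (-15 - 8) + 61 = -23 + 61 = 38)
w = 6772 (w = -11795 + 18567 = 6772)
g = 6772
g + z(-4*25) = 6772 + 38 = 6810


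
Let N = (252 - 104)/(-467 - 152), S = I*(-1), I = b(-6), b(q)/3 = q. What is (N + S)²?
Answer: 120868036/383161 ≈ 315.45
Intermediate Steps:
b(q) = 3*q
I = -18 (I = 3*(-6) = -18)
S = 18 (S = -18*(-1) = 18)
N = -148/619 (N = 148/(-619) = 148*(-1/619) = -148/619 ≈ -0.23910)
(N + S)² = (-148/619 + 18)² = (10994/619)² = 120868036/383161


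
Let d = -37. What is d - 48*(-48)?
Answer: 2267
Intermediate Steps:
d - 48*(-48) = -37 - 48*(-48) = -37 + 2304 = 2267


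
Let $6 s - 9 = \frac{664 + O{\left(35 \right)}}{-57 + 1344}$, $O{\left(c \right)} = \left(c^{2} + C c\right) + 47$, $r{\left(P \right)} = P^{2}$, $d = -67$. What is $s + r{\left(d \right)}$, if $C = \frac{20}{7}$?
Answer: $\frac{34677677}{7722} \approx 4490.8$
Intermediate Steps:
$C = \frac{20}{7}$ ($C = 20 \cdot \frac{1}{7} = \frac{20}{7} \approx 2.8571$)
$O{\left(c \right)} = 47 + c^{2} + \frac{20 c}{7}$ ($O{\left(c \right)} = \left(c^{2} + \frac{20 c}{7}\right) + 47 = 47 + c^{2} + \frac{20 c}{7}$)
$s = \frac{13619}{7722}$ ($s = \frac{3}{2} + \frac{\left(664 + \left(47 + 35^{2} + \frac{20}{7} \cdot 35\right)\right) \frac{1}{-57 + 1344}}{6} = \frac{3}{2} + \frac{\left(664 + \left(47 + 1225 + 100\right)\right) \frac{1}{1287}}{6} = \frac{3}{2} + \frac{\left(664 + 1372\right) \frac{1}{1287}}{6} = \frac{3}{2} + \frac{2036 \cdot \frac{1}{1287}}{6} = \frac{3}{2} + \frac{1}{6} \cdot \frac{2036}{1287} = \frac{3}{2} + \frac{1018}{3861} = \frac{13619}{7722} \approx 1.7637$)
$s + r{\left(d \right)} = \frac{13619}{7722} + \left(-67\right)^{2} = \frac{13619}{7722} + 4489 = \frac{34677677}{7722}$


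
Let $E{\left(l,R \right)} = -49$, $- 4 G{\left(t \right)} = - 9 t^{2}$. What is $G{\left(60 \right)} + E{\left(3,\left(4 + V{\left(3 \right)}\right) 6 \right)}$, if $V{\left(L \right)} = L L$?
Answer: $8051$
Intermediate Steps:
$V{\left(L \right)} = L^{2}$
$G{\left(t \right)} = \frac{9 t^{2}}{4}$ ($G{\left(t \right)} = - \frac{\left(-9\right) t^{2}}{4} = \frac{9 t^{2}}{4}$)
$G{\left(60 \right)} + E{\left(3,\left(4 + V{\left(3 \right)}\right) 6 \right)} = \frac{9 \cdot 60^{2}}{4} - 49 = \frac{9}{4} \cdot 3600 - 49 = 8100 - 49 = 8051$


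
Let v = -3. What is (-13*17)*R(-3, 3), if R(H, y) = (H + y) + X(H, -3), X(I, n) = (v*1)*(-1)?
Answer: -663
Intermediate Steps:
X(I, n) = 3 (X(I, n) = -3*1*(-1) = -3*(-1) = 3)
R(H, y) = 3 + H + y (R(H, y) = (H + y) + 3 = 3 + H + y)
(-13*17)*R(-3, 3) = (-13*17)*(3 - 3 + 3) = -221*3 = -663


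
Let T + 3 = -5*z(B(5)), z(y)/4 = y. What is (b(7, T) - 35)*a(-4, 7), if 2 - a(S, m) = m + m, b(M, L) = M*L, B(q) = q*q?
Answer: 42672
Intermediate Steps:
B(q) = q²
z(y) = 4*y
T = -503 (T = -3 - 20*5² = -3 - 20*25 = -3 - 5*100 = -3 - 500 = -503)
b(M, L) = L*M
a(S, m) = 2 - 2*m (a(S, m) = 2 - (m + m) = 2 - 2*m)
(b(7, T) - 35)*a(-4, 7) = (-503*7 - 35)*(2 - 2*7) = (-3521 - 35)*(2 - 14) = -3556*(-12) = 42672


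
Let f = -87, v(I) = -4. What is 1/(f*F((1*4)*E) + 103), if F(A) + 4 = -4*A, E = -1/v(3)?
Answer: 1/799 ≈ 0.0012516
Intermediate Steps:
E = ¼ (E = -1/(-4) = -1*(-¼) = ¼ ≈ 0.25000)
F(A) = -4 - 4*A
1/(f*F((1*4)*E) + 103) = 1/(-87*(-4 - 4*1*4/4) + 103) = 1/(-87*(-4 - 16/4) + 103) = 1/(-87*(-4 - 4*1) + 103) = 1/(-87*(-4 - 4) + 103) = 1/(-87*(-8) + 103) = 1/(696 + 103) = 1/799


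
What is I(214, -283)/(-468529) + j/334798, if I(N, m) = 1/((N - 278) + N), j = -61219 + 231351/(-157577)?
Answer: -338990282393435173/1853845014781495050 ≈ -0.18286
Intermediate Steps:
j = -9646937714/157577 (j = -61219 + 231351*(-1/157577) = -61219 - 231351/157577 = -9646937714/157577 ≈ -61220.)
I(N, m) = 1/(-278 + 2*N) (I(N, m) = 1/((-278 + N) + N) = 1/(-278 + 2*N))
I(214, -283)/(-468529) + j/334798 = (1/(2*(-139 + 214)))/(-468529) - 9646937714/157577/334798 = ((1/2)/75)*(-1/468529) - 9646937714/157577*1/334798 = ((1/2)*(1/75))*(-1/468529) - 4823468857/26378232223 = (1/150)*(-1/468529) - 4823468857/26378232223 = -1/70279350 - 4823468857/26378232223 = -338990282393435173/1853845014781495050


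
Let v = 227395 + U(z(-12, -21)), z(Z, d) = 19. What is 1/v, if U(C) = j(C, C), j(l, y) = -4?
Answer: 1/227391 ≈ 4.3977e-6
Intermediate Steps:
U(C) = -4
v = 227391 (v = 227395 - 4 = 227391)
1/v = 1/227391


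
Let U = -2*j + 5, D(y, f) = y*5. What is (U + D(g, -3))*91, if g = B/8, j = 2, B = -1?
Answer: 273/8 ≈ 34.125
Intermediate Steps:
g = -⅛ (g = -1/8 = -1*⅛ = -⅛ ≈ -0.12500)
D(y, f) = 5*y
U = 1 (U = -2*2 + 5 = -4 + 5 = 1)
(U + D(g, -3))*91 = (1 + 5*(-⅛))*91 = (1 - 5/8)*91 = (3/8)*91 = 273/8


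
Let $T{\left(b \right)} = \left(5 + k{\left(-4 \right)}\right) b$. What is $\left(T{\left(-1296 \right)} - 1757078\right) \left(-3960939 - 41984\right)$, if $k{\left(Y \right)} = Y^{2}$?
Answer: $7142391491362$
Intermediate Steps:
$T{\left(b \right)} = 21 b$ ($T{\left(b \right)} = \left(5 + \left(-4\right)^{2}\right) b = \left(5 + 16\right) b = 21 b$)
$\left(T{\left(-1296 \right)} - 1757078\right) \left(-3960939 - 41984\right) = \left(21 \left(-1296\right) - 1757078\right) \left(-3960939 - 41984\right) = \left(-27216 - 1757078\right) \left(-4002923\right) = \left(-1784294\right) \left(-4002923\right) = 7142391491362$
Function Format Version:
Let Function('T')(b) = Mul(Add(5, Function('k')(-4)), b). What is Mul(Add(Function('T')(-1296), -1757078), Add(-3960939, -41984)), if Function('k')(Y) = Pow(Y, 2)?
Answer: 7142391491362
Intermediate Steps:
Function('T')(b) = Mul(21, b) (Function('T')(b) = Mul(Add(5, Pow(-4, 2)), b) = Mul(Add(5, 16), b) = Mul(21, b))
Mul(Add(Function('T')(-1296), -1757078), Add(-3960939, -41984)) = Mul(Add(Mul(21, -1296), -1757078), Add(-3960939, -41984)) = Mul(Add(-27216, -1757078), -4002923) = Mul(-1784294, -4002923) = 7142391491362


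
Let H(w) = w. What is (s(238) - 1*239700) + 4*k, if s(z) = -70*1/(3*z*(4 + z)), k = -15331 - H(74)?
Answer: -3718891445/12342 ≈ -3.0132e+5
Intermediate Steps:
k = -15405 (k = -15331 - 1*74 = -15331 - 74 = -15405)
s(z) = -70/(3*z*(4 + z)) (s(z) = -70*1/(3*z*(4 + z)) = -70/(3*z*(4 + z)))
(s(238) - 1*239700) + 4*k = (-70/3/(238*(4 + 238)) - 1*239700) + 4*(-15405) = (-70/3*1/238/242 - 239700) - 61620 = (-70/3*1/238*1/242 - 239700) - 61620 = (-5/12342 - 239700) - 61620 = -2958377405/12342 - 61620 = -3718891445/12342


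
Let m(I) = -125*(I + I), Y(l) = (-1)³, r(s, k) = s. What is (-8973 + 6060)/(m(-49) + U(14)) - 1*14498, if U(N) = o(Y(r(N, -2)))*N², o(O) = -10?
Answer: -49729111/3430 ≈ -14498.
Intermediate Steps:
Y(l) = -1
U(N) = -10*N²
m(I) = -250*I
(-8973 + 6060)/(m(-49) + U(14)) - 1*14498 = (-8973 + 6060)/(-250*(-49) - 10*14²) - 1*14498 = -2913/(12250 - 10*196) - 14498 = -2913/(12250 - 1960) - 14498 = -2913/10290 - 14498 = -2913*1/10290 - 14498 = -971/3430 - 14498 = -49729111/3430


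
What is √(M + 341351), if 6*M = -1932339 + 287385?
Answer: 2*√16798 ≈ 259.21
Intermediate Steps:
M = -274159 (M = (-1932339 + 287385)/6 = (⅙)*(-1644954) = -274159)
√(M + 341351) = √(-274159 + 341351) = √67192 = 2*√16798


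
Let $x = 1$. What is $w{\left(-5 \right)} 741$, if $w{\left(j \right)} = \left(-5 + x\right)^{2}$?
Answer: $11856$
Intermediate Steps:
$w{\left(j \right)} = 16$ ($w{\left(j \right)} = \left(-5 + 1\right)^{2} = \left(-4\right)^{2} = 16$)
$w{\left(-5 \right)} 741 = 16 \cdot 741 = 11856$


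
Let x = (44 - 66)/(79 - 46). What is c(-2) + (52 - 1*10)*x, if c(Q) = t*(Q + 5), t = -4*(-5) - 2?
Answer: 26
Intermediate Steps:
t = 18 (t = 20 - 2 = 18)
x = -⅔ (x = -22/33 = -22*1/33 = -⅔ ≈ -0.66667)
c(Q) = 90 + 18*Q (c(Q) = 18*(Q + 5) = 18*(5 + Q) = 90 + 18*Q)
c(-2) + (52 - 1*10)*x = (90 + 18*(-2)) + (52 - 1*10)*(-⅔) = (90 - 36) + (52 - 10)*(-⅔) = 54 + 42*(-⅔) = 54 - 28 = 26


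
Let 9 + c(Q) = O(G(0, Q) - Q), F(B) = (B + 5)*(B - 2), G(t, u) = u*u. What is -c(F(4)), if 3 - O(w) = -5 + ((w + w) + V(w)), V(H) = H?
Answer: 919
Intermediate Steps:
G(t, u) = u²
F(B) = (-2 + B)*(5 + B) (F(B) = (5 + B)*(-2 + B) = (-2 + B)*(5 + B))
O(w) = 8 - 3*w (O(w) = 3 - (-5 + ((w + w) + w)) = 3 - (-5 + (2*w + w)) = 3 - (-5 + 3*w) = 3 + (5 - 3*w) = 8 - 3*w)
c(Q) = -1 - 3*Q² + 3*Q (c(Q) = -9 + (8 - 3*(Q² - Q)) = -9 + (8 + (-3*Q² + 3*Q)) = -9 + (8 - 3*Q² + 3*Q) = -1 - 3*Q² + 3*Q)
-c(F(4)) = -(-1 - 3*(-10 + 4² + 3*4)² + 3*(-10 + 4² + 3*4)) = -(-1 - 3*(-10 + 16 + 12)² + 3*(-10 + 16 + 12)) = -(-1 - 3*18² + 3*18) = -(-1 - 3*324 + 54) = -(-1 - 972 + 54) = -1*(-919) = 919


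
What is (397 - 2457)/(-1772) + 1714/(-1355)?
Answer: -61477/600265 ≈ -0.10242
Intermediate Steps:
(397 - 2457)/(-1772) + 1714/(-1355) = -2060*(-1/1772) + 1714*(-1/1355) = 515/443 - 1714/1355 = -61477/600265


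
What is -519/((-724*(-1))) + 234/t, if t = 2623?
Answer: -1191921/1899052 ≈ -0.62764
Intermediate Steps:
-519/((-724*(-1))) + 234/t = -519/((-724*(-1))) + 234/2623 = -519/724 + 234*(1/2623) = -519*1/724 + 234/2623 = -519/724 + 234/2623 = -1191921/1899052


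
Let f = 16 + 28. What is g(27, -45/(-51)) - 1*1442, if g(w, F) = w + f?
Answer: -1371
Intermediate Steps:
f = 44
g(w, F) = 44 + w (g(w, F) = w + 44 = 44 + w)
g(27, -45/(-51)) - 1*1442 = (44 + 27) - 1*1442 = 71 - 1442 = -1371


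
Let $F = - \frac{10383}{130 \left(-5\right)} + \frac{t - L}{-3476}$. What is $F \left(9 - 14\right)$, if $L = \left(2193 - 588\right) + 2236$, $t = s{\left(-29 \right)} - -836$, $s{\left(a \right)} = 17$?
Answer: $- \frac{9508377}{112970} \approx -84.167$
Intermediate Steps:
$t = 853$ ($t = 17 - -836 = 17 + 836 = 853$)
$L = 3841$ ($L = 1605 + 2236 = 3841$)
$F = \frac{9508377}{564850}$ ($F = - \frac{10383}{130 \left(-5\right)} + \frac{853 - 3841}{-3476} = - \frac{10383}{-650} + \left(853 - 3841\right) \left(- \frac{1}{3476}\right) = \left(-10383\right) \left(- \frac{1}{650}\right) - - \frac{747}{869} = \frac{10383}{650} + \frac{747}{869} = \frac{9508377}{564850} \approx 16.833$)
$F \left(9 - 14\right) = \frac{9508377 \left(9 - 14\right)}{564850} = \frac{9508377}{564850} \left(-5\right) = - \frac{9508377}{112970}$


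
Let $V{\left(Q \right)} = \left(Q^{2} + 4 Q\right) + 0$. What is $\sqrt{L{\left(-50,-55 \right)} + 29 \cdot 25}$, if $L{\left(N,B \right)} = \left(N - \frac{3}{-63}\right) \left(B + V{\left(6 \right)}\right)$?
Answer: $\frac{2 \sqrt{52395}}{21} \approx 21.8$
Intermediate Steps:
$V{\left(Q \right)} = Q^{2} + 4 Q$
$L{\left(N,B \right)} = \left(60 + B\right) \left(\frac{1}{21} + N\right)$ ($L{\left(N,B \right)} = \left(N - \frac{3}{-63}\right) \left(B + 6 \left(4 + 6\right)\right) = \left(N - - \frac{1}{21}\right) \left(B + 6 \cdot 10\right) = \left(N + \frac{1}{21}\right) \left(B + 60\right) = \left(\frac{1}{21} + N\right) \left(60 + B\right) = \left(60 + B\right) \left(\frac{1}{21} + N\right)$)
$\sqrt{L{\left(-50,-55 \right)} + 29 \cdot 25} = \sqrt{\left(\frac{20}{7} + 60 \left(-50\right) + \frac{1}{21} \left(-55\right) - -2750\right) + 29 \cdot 25} = \sqrt{\left(\frac{20}{7} - 3000 - \frac{55}{21} + 2750\right) + 725} = \sqrt{- \frac{5245}{21} + 725} = \sqrt{\frac{9980}{21}} = \frac{2 \sqrt{52395}}{21}$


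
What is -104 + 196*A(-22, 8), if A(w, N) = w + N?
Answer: -2848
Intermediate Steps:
A(w, N) = N + w
-104 + 196*A(-22, 8) = -104 + 196*(8 - 22) = -104 + 196*(-14) = -104 - 2744 = -2848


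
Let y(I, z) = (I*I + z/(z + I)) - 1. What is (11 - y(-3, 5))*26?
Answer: 13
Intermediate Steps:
y(I, z) = -1 + I**2 + z/(I + z) (y(I, z) = (I**2 + z/(I + z)) - 1 = -1 + I**2 + z/(I + z))
(11 - y(-3, 5))*26 = (11 - (-3)*(-1 + (-3)**2 - 3*5)/(-3 + 5))*26 = (11 - (-3)*(-1 + 9 - 15)/2)*26 = (11 - (-3)*(-7)/2)*26 = (11 - 1*21/2)*26 = (11 - 21/2)*26 = (1/2)*26 = 13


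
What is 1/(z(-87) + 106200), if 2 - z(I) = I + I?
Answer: 1/106376 ≈ 9.4006e-6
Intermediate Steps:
z(I) = 2 - 2*I (z(I) = 2 - (I + I) = 2 - 2*I)
1/(z(-87) + 106200) = 1/((2 - 2*(-87)) + 106200) = 1/((2 + 174) + 106200) = 1/(176 + 106200) = 1/106376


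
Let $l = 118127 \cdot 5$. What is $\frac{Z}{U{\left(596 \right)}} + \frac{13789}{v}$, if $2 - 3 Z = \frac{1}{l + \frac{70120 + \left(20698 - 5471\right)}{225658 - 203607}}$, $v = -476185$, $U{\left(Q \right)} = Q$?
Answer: $- \frac{308703785856558419}{11089029515082606960} \approx -0.027839$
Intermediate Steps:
$l = 590635$
$Z = \frac{26048333413}{39072533196}$ ($Z = \frac{2}{3} - \frac{1}{3 \left(590635 + \frac{70120 + \left(20698 - 5471\right)}{225658 - 203607}\right)} = \frac{2}{3} - \frac{1}{3 \left(590635 + \frac{70120 + \left(20698 - 5471\right)}{22051}\right)} = \frac{2}{3} - \frac{1}{3 \left(590635 + \left(70120 + 15227\right) \frac{1}{22051}\right)} = \frac{2}{3} - \frac{1}{3 \left(590635 + 85347 \cdot \frac{1}{22051}\right)} = \frac{2}{3} - \frac{1}{3 \left(590635 + \frac{85347}{22051}\right)} = \frac{2}{3} - \frac{1}{3 \cdot \frac{13024177732}{22051}} = \frac{2}{3} - \frac{22051}{39072533196} = \frac{26048333413}{39072533196} \approx 0.66667$)
$\frac{Z}{U{\left(596 \right)}} + \frac{13789}{v} = \frac{26048333413}{39072533196 \cdot 596} + \frac{13789}{-476185} = \frac{26048333413}{39072533196} \cdot \frac{1}{596} + 13789 \left(- \frac{1}{476185}\right) = \frac{26048333413}{23287229784816} - \frac{13789}{476185} = - \frac{308703785856558419}{11089029515082606960}$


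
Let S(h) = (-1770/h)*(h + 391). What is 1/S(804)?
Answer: -134/352525 ≈ -0.00038011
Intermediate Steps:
S(h) = -1770*(391 + h)/h (S(h) = (-1770/h)*(391 + h) = -1770*(391 + h)/h)
1/S(804) = 1/(-1770 - 692070/804) = 1/(-1770 - 692070*1/804) = 1/(-1770 - 115345/134) = 1/(-352525/134) = -134/352525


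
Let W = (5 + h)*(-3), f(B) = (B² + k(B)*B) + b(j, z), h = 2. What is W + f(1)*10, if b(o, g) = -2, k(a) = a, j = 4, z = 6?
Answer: -21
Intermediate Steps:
f(B) = -2 + 2*B² (f(B) = (B² + B*B) - 2 = (B² + B²) - 2 = 2*B² - 2 = -2 + 2*B²)
W = -21 (W = (5 + 2)*(-3) = 7*(-3) = -21)
W + f(1)*10 = -21 + (-2 + 2*1²)*10 = -21 + (-2 + 2*1)*10 = -21 + (-2 + 2)*10 = -21 + 0*10 = -21 + 0 = -21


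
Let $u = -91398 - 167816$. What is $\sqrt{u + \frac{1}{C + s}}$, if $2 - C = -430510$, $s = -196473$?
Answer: $\frac{i \sqrt{14198253351958455}}{234039} \approx 509.13 i$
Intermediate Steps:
$u = -259214$ ($u = -91398 - 167816 = -259214$)
$C = 430512$ ($C = 2 - -430510 = 2 + 430510 = 430512$)
$\sqrt{u + \frac{1}{C + s}} = \sqrt{-259214 + \frac{1}{430512 - 196473}} = \sqrt{-259214 + \frac{1}{234039}} = \sqrt{- \frac{60666185345}{234039}} = \frac{i \sqrt{14198253351958455}}{234039}$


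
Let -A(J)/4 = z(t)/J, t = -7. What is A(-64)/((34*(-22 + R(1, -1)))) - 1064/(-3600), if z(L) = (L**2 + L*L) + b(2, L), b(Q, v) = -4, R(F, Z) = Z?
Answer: 405449/1407600 ≈ 0.28804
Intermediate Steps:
z(L) = -4 + 2*L**2 (z(L) = (L**2 + L*L) - 4 = (L**2 + L**2) - 4 = 2*L**2 - 4 = -4 + 2*L**2)
A(J) = -376/J (A(J) = -4*(-4 + 2*(-7)**2)/J = -4*(-4 + 2*49)/J = -4*(-4 + 98)/J = -376/J)
A(-64)/((34*(-22 + R(1, -1)))) - 1064/(-3600) = (-376/(-64))/((34*(-22 - 1))) - 1064/(-3600) = (-376*(-1/64))/((34*(-23))) - 1064*(-1/3600) = (47/8)/(-782) + 133/450 = (47/8)*(-1/782) + 133/450 = -47/6256 + 133/450 = 405449/1407600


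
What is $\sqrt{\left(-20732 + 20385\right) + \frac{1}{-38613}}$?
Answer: $\frac{2 i \sqrt{129341116614}}{38613} \approx 18.628 i$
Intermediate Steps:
$\sqrt{\left(-20732 + 20385\right) + \frac{1}{-38613}} = \sqrt{-347 - \frac{1}{38613}} = \sqrt{- \frac{13398712}{38613}} = \frac{2 i \sqrt{129341116614}}{38613}$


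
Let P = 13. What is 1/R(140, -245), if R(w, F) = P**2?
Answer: 1/169 ≈ 0.0059172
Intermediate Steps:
R(w, F) = 169 (R(w, F) = 13**2 = 169)
1/R(140, -245) = 1/169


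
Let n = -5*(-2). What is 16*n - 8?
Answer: 152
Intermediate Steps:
n = 10
16*n - 8 = 16*10 - 8 = 160 - 8 = 152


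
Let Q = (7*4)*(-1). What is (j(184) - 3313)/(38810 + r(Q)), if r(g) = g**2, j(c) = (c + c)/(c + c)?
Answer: -552/6599 ≈ -0.083649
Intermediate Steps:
j(c) = 1 (j(c) = (2*c)/((2*c)) = (2*c)*(1/(2*c)) = 1)
Q = -28 (Q = 28*(-1) = -28)
(j(184) - 3313)/(38810 + r(Q)) = (1 - 3313)/(38810 + (-28)**2) = -3312/(38810 + 784) = -3312/39594 = -3312*1/39594 = -552/6599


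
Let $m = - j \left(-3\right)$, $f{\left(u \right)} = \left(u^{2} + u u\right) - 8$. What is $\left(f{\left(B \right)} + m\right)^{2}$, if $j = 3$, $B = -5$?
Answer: $2601$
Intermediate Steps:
$f{\left(u \right)} = -8 + 2 u^{2}$ ($f{\left(u \right)} = \left(u^{2} + u^{2}\right) - 8 = 2 u^{2} - 8 = -8 + 2 u^{2}$)
$m = 9$ ($m = \left(-1\right) 3 \left(-3\right) = \left(-3\right) \left(-3\right) = 9$)
$\left(f{\left(B \right)} + m\right)^{2} = \left(\left(-8 + 2 \left(-5\right)^{2}\right) + 9\right)^{2} = \left(\left(-8 + 2 \cdot 25\right) + 9\right)^{2} = \left(\left(-8 + 50\right) + 9\right)^{2} = \left(42 + 9\right)^{2} = 51^{2} = 2601$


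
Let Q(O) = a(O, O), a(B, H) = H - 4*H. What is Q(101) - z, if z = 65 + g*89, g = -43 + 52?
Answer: -1169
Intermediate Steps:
g = 9
a(B, H) = -3*H
z = 866 (z = 65 + 9*89 = 65 + 801 = 866)
Q(O) = -3*O
Q(101) - z = -3*101 - 1*866 = -303 - 866 = -1169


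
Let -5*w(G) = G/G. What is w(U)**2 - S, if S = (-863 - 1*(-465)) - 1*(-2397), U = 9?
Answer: -49974/25 ≈ -1999.0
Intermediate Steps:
w(G) = -1/5 (w(G) = -G/(5*G) = -1/5*1 = -1/5)
S = 1999 (S = (-863 + 465) + 2397 = -398 + 2397 = 1999)
w(U)**2 - S = (-1/5)**2 - 1*1999 = 1/25 - 1999 = -49974/25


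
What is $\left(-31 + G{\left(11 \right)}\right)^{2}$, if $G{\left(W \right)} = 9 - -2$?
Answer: $400$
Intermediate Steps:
$G{\left(W \right)} = 11$ ($G{\left(W \right)} = 9 + 2 = 11$)
$\left(-31 + G{\left(11 \right)}\right)^{2} = \left(-31 + 11\right)^{2} = \left(-20\right)^{2} = 400$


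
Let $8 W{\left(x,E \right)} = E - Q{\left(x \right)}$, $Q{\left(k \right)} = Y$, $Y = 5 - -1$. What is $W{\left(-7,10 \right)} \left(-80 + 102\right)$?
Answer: $11$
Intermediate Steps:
$Y = 6$ ($Y = 5 + 1 = 6$)
$Q{\left(k \right)} = 6$
$W{\left(x,E \right)} = - \frac{3}{4} + \frac{E}{8}$ ($W{\left(x,E \right)} = \frac{E - 6}{8} = \frac{-6 + E}{8} = - \frac{3}{4} + \frac{E}{8}$)
$W{\left(-7,10 \right)} \left(-80 + 102\right) = \left(- \frac{3}{4} + \frac{1}{8} \cdot 10\right) \left(-80 + 102\right) = \left(- \frac{3}{4} + \frac{5}{4}\right) 22 = \frac{1}{2} \cdot 22 = 11$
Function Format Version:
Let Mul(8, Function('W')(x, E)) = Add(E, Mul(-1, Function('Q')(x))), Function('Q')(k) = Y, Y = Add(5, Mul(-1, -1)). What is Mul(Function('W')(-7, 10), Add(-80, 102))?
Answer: 11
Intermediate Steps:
Y = 6 (Y = Add(5, 1) = 6)
Function('Q')(k) = 6
Function('W')(x, E) = Add(Rational(-3, 4), Mul(Rational(1, 8), E)) (Function('W')(x, E) = Mul(Rational(1, 8), Add(E, Mul(-1, 6))) = Mul(Rational(1, 8), Add(E, -6)) = Mul(Rational(1, 8), Add(-6, E)) = Add(Rational(-3, 4), Mul(Rational(1, 8), E)))
Mul(Function('W')(-7, 10), Add(-80, 102)) = Mul(Add(Rational(-3, 4), Mul(Rational(1, 8), 10)), Add(-80, 102)) = Mul(Add(Rational(-3, 4), Rational(5, 4)), 22) = Mul(Rational(1, 2), 22) = 11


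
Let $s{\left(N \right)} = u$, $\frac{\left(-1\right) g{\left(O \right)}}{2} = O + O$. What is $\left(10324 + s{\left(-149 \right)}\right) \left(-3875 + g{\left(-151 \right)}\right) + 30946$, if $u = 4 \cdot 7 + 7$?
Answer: $-33853343$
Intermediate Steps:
$g{\left(O \right)} = - 4 O$ ($g{\left(O \right)} = - 2 \left(O + O\right) = - 2 \cdot 2 O = - 4 O$)
$u = 35$ ($u = 28 + 7 = 35$)
$s{\left(N \right)} = 35$
$\left(10324 + s{\left(-149 \right)}\right) \left(-3875 + g{\left(-151 \right)}\right) + 30946 = \left(10324 + 35\right) \left(-3875 - -604\right) + 30946 = 10359 \left(-3875 + 604\right) + 30946 = 10359 \left(-3271\right) + 30946 = -33884289 + 30946 = -33853343$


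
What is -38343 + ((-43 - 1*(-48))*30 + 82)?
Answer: -38111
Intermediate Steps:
-38343 + ((-43 - 1*(-48))*30 + 82) = -38343 + ((-43 + 48)*30 + 82) = -38343 + (5*30 + 82) = -38343 + (150 + 82) = -38343 + 232 = -38111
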